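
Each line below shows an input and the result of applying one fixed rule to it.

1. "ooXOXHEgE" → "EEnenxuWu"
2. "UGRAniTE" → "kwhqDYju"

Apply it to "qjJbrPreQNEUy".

GZzRHfHUgdukO

What's happening: shift every letter 10 places backward in the alphabet (wrapping around), then flip the case of every letter.
For "qjJbrPreQNEUy", step one produces "gzZrhFhuGDUKo"; step two turns that into "GZzRHfHUgdukO".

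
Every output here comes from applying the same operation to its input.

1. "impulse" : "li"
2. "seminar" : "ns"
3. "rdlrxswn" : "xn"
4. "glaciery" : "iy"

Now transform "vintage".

av

Looking at the pairs, the operation is to move the first 2 characters to the end (rotate left by 2), then keep one character in every 3, starting at position 3 (positions 3rd, 6th, 9th, ...).
On "vintage": the first step gives "ntagevi", and the second then gives "av".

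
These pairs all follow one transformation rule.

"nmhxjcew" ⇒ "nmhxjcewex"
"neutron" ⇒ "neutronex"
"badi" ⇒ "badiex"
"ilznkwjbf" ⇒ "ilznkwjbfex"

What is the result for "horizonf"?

horizonfex

Looking at the pairs, the operation is to append "ex".
On "horizonf" that produces "horizonfex".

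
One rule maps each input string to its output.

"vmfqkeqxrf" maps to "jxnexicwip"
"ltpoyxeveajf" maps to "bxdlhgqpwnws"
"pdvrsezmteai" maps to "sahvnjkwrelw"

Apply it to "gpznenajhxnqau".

Rule — move the last 2 characters to the front (rotate right by 2), then shift every letter 8 places backward in the alphabet (wrapping around).
"gpznenajhxnqau" → "augpznenajhxnq" → "smyhrfwfsbzpfi".

smyhrfwfsbzpfi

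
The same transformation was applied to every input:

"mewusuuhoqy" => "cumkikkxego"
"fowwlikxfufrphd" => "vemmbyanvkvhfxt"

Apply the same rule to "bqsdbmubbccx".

The transformation: shift every letter 10 places backward in the alphabet (wrapping around).
Doing the same to "bqsdbmubbccx": "rgitrckrrssn".

rgitrckrrssn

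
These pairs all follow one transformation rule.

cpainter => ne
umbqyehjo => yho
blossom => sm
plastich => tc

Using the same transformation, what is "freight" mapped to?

gt

In each case the input is transformed by: keep every other character starting from the first (positions 1st, 3rd, 5th, ...), then delete the first 2 characters.
On "freight": the first step gives "fegt", and the second then gives "gt".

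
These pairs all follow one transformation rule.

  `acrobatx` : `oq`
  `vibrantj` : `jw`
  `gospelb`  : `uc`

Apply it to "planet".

Rule — shift every letter 12 places backward in the alphabet (wrapping around), then keep only the first 2 characters.
Applying both steps to "planet": "dzobsh", then "dz".

dz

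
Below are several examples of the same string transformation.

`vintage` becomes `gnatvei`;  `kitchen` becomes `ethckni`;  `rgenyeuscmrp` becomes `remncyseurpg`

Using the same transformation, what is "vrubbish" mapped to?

suibbvhr

In each case the input is transformed by: take characters alternately from the front and the back (1st, last, 2nd, 2nd-last, ...), then move the first 3 characters to the end (rotate left by 3).
So "vrubbish" becomes "suibbvhr".
(Check on "rgenyeuscmrp": → "rpgremncyseu" → "remncyseurpg" ✓)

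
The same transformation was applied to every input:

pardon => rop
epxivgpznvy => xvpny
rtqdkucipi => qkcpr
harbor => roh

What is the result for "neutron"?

Each output is the input with this applied: move the first character to the end, then keep every other character starting from the second (positions 2nd, 4th, 6th, ...).
Starting from "neutron": after the first operation, "eutronn"; after the second, "urn".

urn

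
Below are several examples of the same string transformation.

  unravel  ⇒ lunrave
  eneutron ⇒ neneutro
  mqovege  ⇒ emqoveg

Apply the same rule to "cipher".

rciphe

The pattern: move the last character to the front.
On "cipher" that produces "rciphe".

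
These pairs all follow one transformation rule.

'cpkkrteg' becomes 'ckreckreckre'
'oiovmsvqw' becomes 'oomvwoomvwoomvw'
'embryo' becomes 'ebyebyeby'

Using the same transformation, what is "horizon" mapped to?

Each output is the input with this applied: keep every other character starting from the first (positions 1st, 3rd, 5th, ...), then write the whole string 3 times in a row.
On "horizon" that produces "hrznhrznhrzn".

hrznhrznhrzn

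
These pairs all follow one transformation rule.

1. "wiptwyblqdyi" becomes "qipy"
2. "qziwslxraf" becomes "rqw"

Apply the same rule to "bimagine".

ni

In each case the input is transformed by: swap the front and back halves of the string, then keep one character in every 3, starting at position 3 (positions 3rd, 6th, 9th, ...).
"bimagine" → "ginebima" → "ni".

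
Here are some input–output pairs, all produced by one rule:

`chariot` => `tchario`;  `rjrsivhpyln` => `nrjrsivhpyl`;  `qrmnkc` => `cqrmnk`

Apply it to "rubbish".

hrubbis

The rule is to move the last character to the front.
On "rubbish" that produces "hrubbis".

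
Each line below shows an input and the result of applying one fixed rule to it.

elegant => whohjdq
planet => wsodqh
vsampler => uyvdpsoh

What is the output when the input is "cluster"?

ufoxvwh

The pattern: shift every letter 3 places forward in the alphabet (wrapping around), then move the last character to the front.
For "cluster" the result is "ufoxvwh".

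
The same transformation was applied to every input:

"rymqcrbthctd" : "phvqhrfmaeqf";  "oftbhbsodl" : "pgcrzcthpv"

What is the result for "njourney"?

Looking at the pairs, the operation is to swap the front and back halves of the string, then shift every letter 12 places backward in the alphabet (wrapping around).
On "njourney": the first step gives "rneynjou", and the second then gives "fbsmbxci".
(Check on "rymqcrbthctd": → "bthctdrymqcr" → "phvqhrfmaeqf" ✓)

fbsmbxci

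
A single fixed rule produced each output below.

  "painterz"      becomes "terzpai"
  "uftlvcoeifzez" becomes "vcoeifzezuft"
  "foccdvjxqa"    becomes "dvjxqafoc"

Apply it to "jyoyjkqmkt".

jkqmktjyo

What's happening: move the first 3 characters to the end (rotate left by 3), then delete the first character.
On "jyoyjkqmkt": the first step gives "yjkqmktjyo", and the second then gives "jkqmktjyo".
(Check on "foccdvjxqa": → "cdvjxqafoc" → "dvjxqafoc" ✓)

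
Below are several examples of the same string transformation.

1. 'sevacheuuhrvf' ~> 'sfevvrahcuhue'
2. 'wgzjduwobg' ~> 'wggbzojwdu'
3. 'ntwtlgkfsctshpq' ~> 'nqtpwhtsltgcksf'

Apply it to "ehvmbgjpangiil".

What's happening: take characters alternately from the front and the back (1st, last, 2nd, 2nd-last, ...).
So "ehvmbgjpangiil" becomes "elhivimgbngajp".

elhivimgbngajp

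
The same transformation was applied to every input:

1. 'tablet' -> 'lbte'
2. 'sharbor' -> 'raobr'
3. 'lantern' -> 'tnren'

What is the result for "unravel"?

arevl

Each output is the input with this applied: delete the first 2 characters, then swap each adjacent pair of characters (1↔2, 3↔4, ...).
Working it through for "unravel": intermediate "ravel", final "arevl".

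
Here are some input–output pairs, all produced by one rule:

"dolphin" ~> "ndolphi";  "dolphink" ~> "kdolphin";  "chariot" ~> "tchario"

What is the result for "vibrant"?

Rule — move the last character to the front.
On "vibrant" that produces "tvibran".

tvibran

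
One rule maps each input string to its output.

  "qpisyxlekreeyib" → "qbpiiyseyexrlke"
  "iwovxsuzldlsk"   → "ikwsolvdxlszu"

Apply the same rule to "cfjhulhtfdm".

cmfdjfhtuhl

Each output is the input with this applied: take characters alternately from the front and the back (1st, last, 2nd, 2nd-last, ...).
For "cfjhulhtfdm" the result is "cmfdjfhtuhl".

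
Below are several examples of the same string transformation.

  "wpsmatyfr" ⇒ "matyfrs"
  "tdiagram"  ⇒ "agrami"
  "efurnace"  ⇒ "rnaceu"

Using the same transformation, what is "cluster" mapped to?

Rule — delete the first 2 characters, then move the first character to the end.
Working it through for "cluster": intermediate "uster", final "steru".

steru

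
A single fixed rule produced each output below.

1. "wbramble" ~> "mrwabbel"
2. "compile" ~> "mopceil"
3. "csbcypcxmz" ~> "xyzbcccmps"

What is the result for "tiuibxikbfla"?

tuxabbfiiikl

What's happening: sort the characters into alphabetical order, then move the last 3 characters to the front (rotate right by 3).
Starting from "tiuibxikbfla": after the first operation, "abbfiiikltux"; after the second, "tuxabbfiiikl".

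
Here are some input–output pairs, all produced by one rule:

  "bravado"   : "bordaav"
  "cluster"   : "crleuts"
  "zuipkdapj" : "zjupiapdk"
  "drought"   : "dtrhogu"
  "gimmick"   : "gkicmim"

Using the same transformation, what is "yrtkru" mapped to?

yurrtk

What's happening: take characters alternately from the front and the back (1st, last, 2nd, 2nd-last, ...).
Doing the same to "yrtkru": "yurrtk".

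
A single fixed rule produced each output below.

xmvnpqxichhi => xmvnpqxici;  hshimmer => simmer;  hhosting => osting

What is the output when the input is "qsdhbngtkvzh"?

The pattern: remove every "h".
On "qsdhbngtkvzh" that produces "qsdbngtkvz".

qsdbngtkvz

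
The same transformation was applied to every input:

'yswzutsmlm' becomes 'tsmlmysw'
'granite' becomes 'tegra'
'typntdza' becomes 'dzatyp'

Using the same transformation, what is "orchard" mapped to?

rdorc

The rule is to move the first 3 characters to the end (rotate left by 3), then delete the first 2 characters.
Working it through for "orchard": intermediate "hardorc", final "rdorc".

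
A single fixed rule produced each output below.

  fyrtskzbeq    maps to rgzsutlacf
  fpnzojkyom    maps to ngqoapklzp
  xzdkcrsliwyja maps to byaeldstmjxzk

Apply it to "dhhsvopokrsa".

beiitwpqplst

The transformation: move the last character to the front, then shift every letter 1 place forward in the alphabet (wrapping around).
Starting from "dhhsvopokrsa": after the first operation, "adhhsvopokrs"; after the second, "beiitwpqplst".
(Check on "fpnzojkyom": → "mfpnzojkyo" → "ngqoapklzp" ✓)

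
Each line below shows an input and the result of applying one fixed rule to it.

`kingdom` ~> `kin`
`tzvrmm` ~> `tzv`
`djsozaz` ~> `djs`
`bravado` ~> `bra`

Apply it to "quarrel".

qua

The transformation: keep only the first 3 characters.
Doing the same to "quarrel": "qua".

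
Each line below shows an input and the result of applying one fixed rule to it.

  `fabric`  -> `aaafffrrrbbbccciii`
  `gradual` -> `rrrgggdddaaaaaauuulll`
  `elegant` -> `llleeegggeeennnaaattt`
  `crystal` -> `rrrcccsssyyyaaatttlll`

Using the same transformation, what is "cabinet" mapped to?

aaaccciiibbbeeennnttt

What's happening: swap each adjacent pair of characters (1↔2, 3↔4, ...), then repeat every character 3 times.
Doing the same to "cabinet": "aaaccciiibbbeeennnttt".
(Check on "gradual": → "rgdaaul" → "rrrgggdddaaaaaauuulll" ✓)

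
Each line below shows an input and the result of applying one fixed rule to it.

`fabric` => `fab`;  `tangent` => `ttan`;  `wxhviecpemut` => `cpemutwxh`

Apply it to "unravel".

lunr

What's happening: move the first 3 characters to the end (rotate left by 3), then delete the first 3 characters.
For "unravel" the result is "lunr".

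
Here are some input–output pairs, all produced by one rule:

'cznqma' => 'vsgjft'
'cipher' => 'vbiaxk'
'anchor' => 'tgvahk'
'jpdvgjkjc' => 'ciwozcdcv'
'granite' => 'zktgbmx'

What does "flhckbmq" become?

yeavdufj

Looking at the pairs, the operation is to shift every letter 7 places backward in the alphabet (wrapping around).
On "flhckbmq" that produces "yeavdufj".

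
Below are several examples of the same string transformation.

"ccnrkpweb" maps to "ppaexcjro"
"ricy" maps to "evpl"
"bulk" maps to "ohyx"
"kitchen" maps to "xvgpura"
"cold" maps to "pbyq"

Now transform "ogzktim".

The rule is to shift every letter 13 places forward in the alphabet (wrapping around) — i.e. ROT13.
Applying that to "ogzktim" gives "btmxgvz".

btmxgvz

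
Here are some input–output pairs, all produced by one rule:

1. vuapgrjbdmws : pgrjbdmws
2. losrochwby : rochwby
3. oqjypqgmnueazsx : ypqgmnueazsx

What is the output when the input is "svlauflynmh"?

The transformation: delete the first 3 characters.
On "svlauflynmh" that produces "auflynmh".

auflynmh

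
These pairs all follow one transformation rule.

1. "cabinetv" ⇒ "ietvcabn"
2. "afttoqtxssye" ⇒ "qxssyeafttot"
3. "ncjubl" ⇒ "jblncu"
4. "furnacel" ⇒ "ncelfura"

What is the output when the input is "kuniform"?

iormkunf

The transformation: swap the front and back halves of the string, then swap the first and last characters.
On "kuniform": the first step gives "formkuni", and the second then gives "iormkunf".
(Check on "afttoqtxssye": → "txssyeafttoq" → "qxssyeafttot" ✓)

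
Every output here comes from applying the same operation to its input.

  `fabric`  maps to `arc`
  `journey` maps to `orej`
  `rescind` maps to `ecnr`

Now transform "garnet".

The transformation: move the first character to the end, then keep every other character starting from the first (positions 1st, 3rd, 5th, ...).
Working it through for "garnet": intermediate "arnetg", final "ant".

ant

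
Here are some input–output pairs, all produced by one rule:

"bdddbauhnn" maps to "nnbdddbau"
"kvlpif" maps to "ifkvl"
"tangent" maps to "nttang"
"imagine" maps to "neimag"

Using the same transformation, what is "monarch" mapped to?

The transformation: move the last 2 characters to the front (rotate right by 2), then delete the last character.
On "monarch": the first step gives "chmonar", and the second then gives "chmona".

chmona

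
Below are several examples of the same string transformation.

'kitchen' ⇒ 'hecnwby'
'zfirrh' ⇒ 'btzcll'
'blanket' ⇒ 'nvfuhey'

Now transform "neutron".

Looking at the pairs, the operation is to move the last character to the front, then shift every letter 6 places backward in the alphabet (wrapping around).
"neutron" → "nneutro" → "hhyonli".

hhyonli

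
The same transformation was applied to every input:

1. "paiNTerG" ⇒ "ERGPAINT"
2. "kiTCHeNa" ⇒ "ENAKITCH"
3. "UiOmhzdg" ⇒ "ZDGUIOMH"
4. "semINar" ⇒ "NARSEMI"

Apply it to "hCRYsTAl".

Each output is the input with this applied: move the last 3 characters to the front (rotate right by 3), then convert every letter to uppercase.
"hCRYsTAl" → "TAlhCRYs" → "TALHCRYS".
(Check on "semINar": → "NarsemI" → "NARSEMI" ✓)

TALHCRYS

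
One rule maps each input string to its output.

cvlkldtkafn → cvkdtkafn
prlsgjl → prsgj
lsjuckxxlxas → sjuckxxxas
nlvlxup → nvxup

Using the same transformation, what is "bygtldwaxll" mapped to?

bygtdwax

What's happening: remove every "l".
So "bygtldwaxll" becomes "bygtdwax".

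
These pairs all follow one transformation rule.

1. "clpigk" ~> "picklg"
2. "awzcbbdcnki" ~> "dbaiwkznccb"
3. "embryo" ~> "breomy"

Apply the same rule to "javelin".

Each output is the input with this applied: take characters alternately from the front and the back (1st, last, 2nd, 2nd-last, ...), then move the last 2 characters to the front (rotate right by 2).
Applying both steps to "javelin": "jnaivle", then "lejnaiv".

lejnaiv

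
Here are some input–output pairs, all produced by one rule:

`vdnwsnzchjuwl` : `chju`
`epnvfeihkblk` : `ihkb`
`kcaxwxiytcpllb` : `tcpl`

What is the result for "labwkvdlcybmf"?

lcyb

The rule is to delete the last 2 characters, then keep only the last 4 characters.
On "labwkvdlcybmf": the first step gives "labwkvdlcyb", and the second then gives "lcyb".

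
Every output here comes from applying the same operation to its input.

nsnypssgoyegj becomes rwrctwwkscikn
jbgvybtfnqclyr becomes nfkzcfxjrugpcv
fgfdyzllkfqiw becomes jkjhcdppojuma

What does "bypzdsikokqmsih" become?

fctdhwmosouqwml

The pattern: shift every letter 4 places forward in the alphabet (wrapping around).
So "bypzdsikokqmsih" becomes "fctdhwmosouqwml".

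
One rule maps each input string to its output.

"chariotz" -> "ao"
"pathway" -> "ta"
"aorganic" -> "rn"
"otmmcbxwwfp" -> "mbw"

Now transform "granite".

at

Looking at the pairs, the operation is to keep one character in every 3, starting at position 3 (positions 3rd, 6th, 9th, ...).
On "granite" that produces "at".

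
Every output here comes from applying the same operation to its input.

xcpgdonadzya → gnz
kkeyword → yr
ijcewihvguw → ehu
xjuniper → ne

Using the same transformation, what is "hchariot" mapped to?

ao

Rule — delete the first character, then keep one character in every 3, starting at position 3 (positions 3rd, 6th, 9th, ...).
"hchariot" → "chariot" → "ao".
(Check on "ijcewihvguw": → "jcewihvguw" → "ehu" ✓)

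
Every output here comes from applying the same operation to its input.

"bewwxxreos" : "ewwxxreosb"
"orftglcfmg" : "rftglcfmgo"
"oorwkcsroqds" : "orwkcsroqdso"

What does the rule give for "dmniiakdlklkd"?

mniiakdlklkdd

The transformation: move the first character to the end.
"dmniiakdlklkd" → "mniiakdlklkdd".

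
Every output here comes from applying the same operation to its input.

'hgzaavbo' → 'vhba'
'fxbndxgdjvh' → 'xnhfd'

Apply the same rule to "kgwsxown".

What's happening: sort the characters into reverse alphabetical order, then keep every other character starting from the second (positions 2nd, 4th, 6th, ...).
On "kgwsxown": the first step gives "xwwsonkg", and the second then gives "wsng".
(Check on "hgzaavbo": → "zvohgbaa" → "vhba" ✓)

wsng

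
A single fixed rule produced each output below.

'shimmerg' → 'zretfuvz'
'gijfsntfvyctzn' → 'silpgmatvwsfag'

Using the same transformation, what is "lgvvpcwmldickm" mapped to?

zyqvpxzytiicpj

The pattern: shift every letter 13 places forward in the alphabet (wrapping around) — i.e. ROT13, then swap the front and back halves of the string.
Applying both steps to "lgvvpcwmldickm": "ytiicpjzyqvpxz", then "zyqvpxzytiicpj".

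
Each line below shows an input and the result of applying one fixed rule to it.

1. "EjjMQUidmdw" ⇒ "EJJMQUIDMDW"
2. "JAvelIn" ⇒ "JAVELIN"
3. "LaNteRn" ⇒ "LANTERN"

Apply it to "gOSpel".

GOSPEL

Each output is the input with this applied: convert every letter to uppercase.
So "gOSpel" becomes "GOSPEL".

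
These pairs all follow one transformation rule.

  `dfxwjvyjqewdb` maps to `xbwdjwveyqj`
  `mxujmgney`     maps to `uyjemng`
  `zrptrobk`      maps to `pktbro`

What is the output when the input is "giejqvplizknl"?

The rule is to delete the first 2 characters, then take characters alternately from the front and the back (1st, last, 2nd, 2nd-last, ...).
Starting from "giejqvplizknl": after the first operation, "ejqvplizknl"; after the second, "eljnqkvzpil".

eljnqkvzpil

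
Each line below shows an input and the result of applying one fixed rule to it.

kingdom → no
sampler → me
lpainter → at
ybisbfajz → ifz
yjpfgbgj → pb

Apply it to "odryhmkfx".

rmx

Looking at the pairs, the operation is to keep one character in every 3, starting at position 3 (positions 3rd, 6th, 9th, ...).
For "odryhmkfx" the result is "rmx".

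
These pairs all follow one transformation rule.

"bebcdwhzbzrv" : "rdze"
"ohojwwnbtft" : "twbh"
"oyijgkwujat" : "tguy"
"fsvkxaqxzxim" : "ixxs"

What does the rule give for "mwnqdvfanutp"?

Each output is the input with this applied: keep one character in every 3, starting at position 2 (positions 2nd, 5th, 8th, ...), then swap the first and last characters.
On "mwnqdvfanutp": the first step gives "wdat", and the second then gives "tdaw".
(Check on "fsvkxaqxzxim": → "sxxi" → "ixxs" ✓)

tdaw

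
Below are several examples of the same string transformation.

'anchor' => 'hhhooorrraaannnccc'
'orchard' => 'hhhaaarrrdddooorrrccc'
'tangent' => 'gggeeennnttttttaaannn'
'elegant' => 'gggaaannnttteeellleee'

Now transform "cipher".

Looking at the pairs, the operation is to move the first 3 characters to the end (rotate left by 3), then repeat every character 3 times.
Starting from "cipher": after the first operation, "hercip"; after the second, "hhheeerrrccciiippp".
(Check on "elegant": → "gantele" → "gggaaannnttteeellleee" ✓)

hhheeerrrccciiippp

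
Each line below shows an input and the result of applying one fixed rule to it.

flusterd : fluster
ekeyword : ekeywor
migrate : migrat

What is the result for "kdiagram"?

In each case the input is transformed by: delete the last character.
"kdiagram" → "kdiagra".

kdiagra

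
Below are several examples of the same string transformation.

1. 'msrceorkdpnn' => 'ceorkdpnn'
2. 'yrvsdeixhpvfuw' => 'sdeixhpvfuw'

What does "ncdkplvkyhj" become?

Looking at the pairs, the operation is to delete the first 3 characters.
For "ncdkplvkyhj" the result is "kplvkyhj".

kplvkyhj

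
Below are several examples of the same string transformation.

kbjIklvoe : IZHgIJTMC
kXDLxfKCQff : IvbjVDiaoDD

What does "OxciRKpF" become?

Each output is the input with this applied: shift every letter 2 places backward in the alphabet (wrapping around), then flip the case of every letter.
On "OxciRKpF" that produces "mVAGpiNd".

mVAGpiNd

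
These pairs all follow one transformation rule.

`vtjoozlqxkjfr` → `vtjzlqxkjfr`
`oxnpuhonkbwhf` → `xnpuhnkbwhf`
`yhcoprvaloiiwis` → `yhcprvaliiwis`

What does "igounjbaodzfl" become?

igunjbadzfl

Rule — remove every "o".
Applying that to "igounjbaodzfl" gives "igunjbadzfl".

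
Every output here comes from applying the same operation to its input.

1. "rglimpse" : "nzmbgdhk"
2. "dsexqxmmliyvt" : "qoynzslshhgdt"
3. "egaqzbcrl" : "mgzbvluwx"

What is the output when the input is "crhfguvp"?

qkxmcabp

Rule — move the last 2 characters to the front (rotate right by 2), then shift every letter 5 places backward in the alphabet (wrapping around).
On "crhfguvp": the first step gives "vpcrhfgu", and the second then gives "qkxmcabp".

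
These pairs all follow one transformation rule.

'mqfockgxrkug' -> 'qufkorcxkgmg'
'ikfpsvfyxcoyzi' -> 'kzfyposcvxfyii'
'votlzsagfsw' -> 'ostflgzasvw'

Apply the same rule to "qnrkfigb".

The transformation: take characters alternately from the front and the back (1st, last, 2nd, 2nd-last, ...), then move the first 2 characters to the end (rotate left by 2).
For "qnrkfigb", step one produces "qbngrikf"; step two turns that into "ngrikfqb".

ngrikfqb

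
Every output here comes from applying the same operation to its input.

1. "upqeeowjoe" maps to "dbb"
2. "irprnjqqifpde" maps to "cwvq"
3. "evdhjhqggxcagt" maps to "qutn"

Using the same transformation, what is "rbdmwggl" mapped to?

The pattern: keep one character in every 3, starting at position 3 (positions 3rd, 6th, 9th, ...), then shift every letter 13 places forward in the alphabet (wrapping around) — i.e. ROT13.
On "rbdmwggl": the first step gives "dg", and the second then gives "qt".

qt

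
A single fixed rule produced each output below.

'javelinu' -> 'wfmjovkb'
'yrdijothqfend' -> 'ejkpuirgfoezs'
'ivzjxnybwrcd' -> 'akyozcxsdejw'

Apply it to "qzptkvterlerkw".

In each case the input is transformed by: shift every letter 1 place forward in the alphabet (wrapping around), then move the first 2 characters to the end (rotate left by 2).
For "qzptkvterlerkw", step one produces "raqulwufsmfslx"; step two turns that into "qulwufsmfslxra".

qulwufsmfslxra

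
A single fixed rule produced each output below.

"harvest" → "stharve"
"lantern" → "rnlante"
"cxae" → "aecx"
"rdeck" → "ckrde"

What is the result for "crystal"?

alcryst

What's happening: move the last 2 characters to the front (rotate right by 2).
On "crystal" that produces "alcryst".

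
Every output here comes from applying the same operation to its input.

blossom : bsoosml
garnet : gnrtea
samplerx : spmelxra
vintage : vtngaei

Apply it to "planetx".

pnatexl

The transformation: swap each adjacent pair of characters (1↔2, 3↔4, ...), then move the first character to the end.
Applying that to "planetx" gives "pnatexl".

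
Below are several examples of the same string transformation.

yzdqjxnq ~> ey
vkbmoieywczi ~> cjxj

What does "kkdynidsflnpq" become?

In each case the input is transformed by: shift every letter 1 place forward in the alphabet (wrapping around), then keep one character in every 3, starting at position 3 (positions 3rd, 6th, 9th, ...).
For "kkdynidsflnpq", step one produces "llezojetgmoqr"; step two turns that into "ejgq".

ejgq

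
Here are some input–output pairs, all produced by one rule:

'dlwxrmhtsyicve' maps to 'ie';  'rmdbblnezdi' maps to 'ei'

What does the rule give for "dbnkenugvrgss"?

What's happening: keep only the vowels.
So "dbnkenugvrgss" becomes "eu".

eu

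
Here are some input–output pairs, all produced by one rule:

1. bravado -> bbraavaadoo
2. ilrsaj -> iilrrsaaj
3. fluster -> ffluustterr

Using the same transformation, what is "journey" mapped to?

jjouurnneyy

In each case the input is transformed by: repeat every character 3 times, then keep every other character starting from the first (positions 1st, 3rd, 5th, ...).
"journey" → "jjjooouuurrrnnneeeyyy" → "jjouurnneyy".
(Check on "ilrsaj": → "iiilllrrrsssaaajjj" → "iilrrsaaj" ✓)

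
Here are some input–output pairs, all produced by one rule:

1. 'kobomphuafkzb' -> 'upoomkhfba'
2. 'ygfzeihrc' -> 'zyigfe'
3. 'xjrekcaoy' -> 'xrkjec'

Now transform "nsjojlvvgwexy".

Looking at the pairs, the operation is to delete the last 3 characters, then sort the characters into reverse alphabetical order.
"nsjojlvvgwexy" → "nsjojlvvgw" → "wvvsonljjg".

wvvsonljjg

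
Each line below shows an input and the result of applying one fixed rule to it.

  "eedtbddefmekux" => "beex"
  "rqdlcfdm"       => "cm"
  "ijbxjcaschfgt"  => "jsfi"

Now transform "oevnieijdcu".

iju

Rule — move the first 2 characters to the end (rotate left by 2), then keep one character in every 3, starting at position 3 (positions 3rd, 6th, 9th, ...).
"oevnieijdcu" → "vnieijdcuoe" → "iju".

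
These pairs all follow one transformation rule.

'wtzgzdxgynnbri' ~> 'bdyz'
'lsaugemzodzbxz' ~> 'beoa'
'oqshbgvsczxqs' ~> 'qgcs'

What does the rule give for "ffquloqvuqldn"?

douq

What's happening: keep one character in every 3, starting at position 3 (positions 3rd, 6th, 9th, ...), then swap the first and last characters.
Working it through for "ffquloqvuqldn": intermediate "qoud", final "douq".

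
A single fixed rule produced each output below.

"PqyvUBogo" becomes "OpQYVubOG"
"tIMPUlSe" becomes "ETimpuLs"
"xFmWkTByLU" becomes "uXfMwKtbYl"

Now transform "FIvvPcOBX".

What's happening: flip the case of every letter, then move the last character to the front.
Working it through for "FIvvPcOBX": intermediate "fiVVpCobx", final "xfiVVpCob".

xfiVVpCob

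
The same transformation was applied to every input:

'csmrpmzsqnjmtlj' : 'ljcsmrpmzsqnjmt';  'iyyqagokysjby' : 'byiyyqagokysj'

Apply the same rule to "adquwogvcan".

The pattern: move the last 2 characters to the front (rotate right by 2).
Applying that to "adquwogvcan" gives "anadquwogvc".

anadquwogvc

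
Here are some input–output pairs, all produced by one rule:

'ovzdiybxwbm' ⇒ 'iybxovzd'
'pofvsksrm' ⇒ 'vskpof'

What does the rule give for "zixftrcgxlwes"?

The rule is to delete the last 3 characters, then swap the front and back halves of the string.
On "zixftrcgxlwes" that produces "rcgxlzixft".

rcgxlzixft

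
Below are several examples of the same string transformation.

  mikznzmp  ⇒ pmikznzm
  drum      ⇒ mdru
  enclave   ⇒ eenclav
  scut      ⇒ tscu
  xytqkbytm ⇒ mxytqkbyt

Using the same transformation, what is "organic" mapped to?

Each output is the input with this applied: move the last character to the front.
So "organic" becomes "corgani".

corgani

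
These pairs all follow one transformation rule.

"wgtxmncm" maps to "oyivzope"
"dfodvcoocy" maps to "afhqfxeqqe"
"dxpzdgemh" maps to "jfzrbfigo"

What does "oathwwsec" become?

eqcvjyyug

Each output is the input with this applied: move the last character to the front, then shift every letter 2 places forward in the alphabet (wrapping around).
On "oathwwsec" that produces "eqcvjyyug".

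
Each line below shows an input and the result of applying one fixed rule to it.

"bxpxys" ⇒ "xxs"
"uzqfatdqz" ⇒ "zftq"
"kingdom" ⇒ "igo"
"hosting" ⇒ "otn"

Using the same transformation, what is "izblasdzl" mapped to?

The transformation: keep every other character starting from the second (positions 2nd, 4th, 6th, ...).
Doing the same to "izblasdzl": "zlsz".

zlsz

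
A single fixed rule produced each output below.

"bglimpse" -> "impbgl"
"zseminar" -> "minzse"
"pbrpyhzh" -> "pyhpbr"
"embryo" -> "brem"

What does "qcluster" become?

ustqcl

The rule is to delete the last 2 characters, then swap the front and back halves of the string.
On "qcluster" that produces "ustqcl".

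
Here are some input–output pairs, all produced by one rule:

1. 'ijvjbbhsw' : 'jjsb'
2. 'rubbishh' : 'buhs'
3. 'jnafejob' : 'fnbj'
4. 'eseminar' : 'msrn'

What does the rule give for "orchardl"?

The pattern: keep every other character starting from the second (positions 2nd, 4th, 6th, ...), then swap each adjacent pair of characters (1↔2, 3↔4, ...).
Working it through for "orchardl": intermediate "rhrl", final "hrlr".

hrlr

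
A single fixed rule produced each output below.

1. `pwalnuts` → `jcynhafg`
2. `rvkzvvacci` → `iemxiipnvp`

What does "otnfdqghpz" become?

gbsadqutmc

Each output is the input with this applied: swap each adjacent pair of characters (1↔2, 3↔4, ...), then shift every letter 13 places forward in the alphabet (wrapping around) — i.e. ROT13.
So "otnfdqghpz" becomes "gbsadqutmc".
(Check on "pwalnuts": → "wplaunst" → "jcynhafg" ✓)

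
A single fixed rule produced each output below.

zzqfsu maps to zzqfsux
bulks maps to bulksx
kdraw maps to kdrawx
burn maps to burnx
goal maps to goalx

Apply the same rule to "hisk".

hiskx

The rule is to append "x".
Doing the same to "hisk": "hiskx".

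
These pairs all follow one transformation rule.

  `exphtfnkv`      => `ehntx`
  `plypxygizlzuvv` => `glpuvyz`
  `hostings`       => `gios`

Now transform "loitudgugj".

dgjou

The rule is to sort the characters into alphabetical order, then keep every other character starting from the first (positions 1st, 3rd, 5th, ...).
For "loitudgugj", step one produces "dggijlotuu"; step two turns that into "dgjou".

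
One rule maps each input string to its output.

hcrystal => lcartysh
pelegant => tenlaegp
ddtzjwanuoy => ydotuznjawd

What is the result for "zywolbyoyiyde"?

eydwyoilyboyz

Looking at the pairs, the operation is to take characters alternately from the front and the back (1st, last, 2nd, 2nd-last, ...), then move the first character to the end.
"zywolbyoyiyde" → "eydwyoilyboyz".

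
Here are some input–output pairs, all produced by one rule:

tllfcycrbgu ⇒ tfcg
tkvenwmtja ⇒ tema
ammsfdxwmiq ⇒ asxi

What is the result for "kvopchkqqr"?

kpkr

Each output is the input with this applied: keep one character in every 3, starting at position 1 (positions 1st, 4th, 7th, ...).
Doing the same to "kvopchkqqr": "kpkr".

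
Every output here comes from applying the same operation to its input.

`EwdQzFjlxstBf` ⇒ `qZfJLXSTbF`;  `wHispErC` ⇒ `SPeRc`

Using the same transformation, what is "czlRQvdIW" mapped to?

rqVDiw

The transformation: delete the first 3 characters, then flip the case of every letter.
For "czlRQvdIW", step one produces "RQvdIW"; step two turns that into "rqVDiw".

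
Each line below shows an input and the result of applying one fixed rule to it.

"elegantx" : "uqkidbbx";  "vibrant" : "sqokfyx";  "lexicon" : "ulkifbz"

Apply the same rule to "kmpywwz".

wvttmjh

Rule — sort the characters into reverse alphabetical order, then shift every letter 3 places backward in the alphabet (wrapping around).
Starting from "kmpywwz": after the first operation, "zywwpmk"; after the second, "wvttmjh".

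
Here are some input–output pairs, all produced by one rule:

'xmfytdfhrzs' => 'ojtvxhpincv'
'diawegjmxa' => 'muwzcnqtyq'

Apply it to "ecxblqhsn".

Rule — move the first 3 characters to the end (rotate left by 3), then shift every letter 10 places backward in the alphabet (wrapping around).
On "ecxblqhsn" that produces "rbgxidusn".

rbgxidusn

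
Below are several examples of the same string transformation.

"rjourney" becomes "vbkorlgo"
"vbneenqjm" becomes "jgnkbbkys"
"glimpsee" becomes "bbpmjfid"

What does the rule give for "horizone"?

bklwfole

What's happening: shift every letter 3 places backward in the alphabet (wrapping around), then reverse the string.
For "horizone", step one produces "elofwlkb"; step two turns that into "bklwfole".
(Check on "glimpsee": → "difjmpbb" → "bbpmjfid" ✓)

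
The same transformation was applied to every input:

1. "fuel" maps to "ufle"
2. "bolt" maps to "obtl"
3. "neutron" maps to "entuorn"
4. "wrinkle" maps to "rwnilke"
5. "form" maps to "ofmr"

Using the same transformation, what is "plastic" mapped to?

lpsaitc

The pattern: swap each adjacent pair of characters (1↔2, 3↔4, ...).
On "plastic" that produces "lpsaitc".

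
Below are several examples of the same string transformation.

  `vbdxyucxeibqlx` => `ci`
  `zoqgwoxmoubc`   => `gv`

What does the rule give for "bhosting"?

The rule is to shift every letter 7 places forward in the alphabet (wrapping around), then keep only the first 2 characters.
For "bhosting", step one produces "iovzapun"; step two turns that into "io".

io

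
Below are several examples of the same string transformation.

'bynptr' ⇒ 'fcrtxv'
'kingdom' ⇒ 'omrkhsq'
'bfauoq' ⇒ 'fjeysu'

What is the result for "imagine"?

mqekmri

The transformation: shift every letter 4 places forward in the alphabet (wrapping around).
So "imagine" becomes "mqekmri".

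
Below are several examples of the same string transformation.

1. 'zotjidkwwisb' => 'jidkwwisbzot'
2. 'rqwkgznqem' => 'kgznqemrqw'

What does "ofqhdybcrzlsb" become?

Looking at the pairs, the operation is to move the first 3 characters to the end (rotate left by 3).
"ofqhdybcrzlsb" → "hdybcrzlsbofq".

hdybcrzlsbofq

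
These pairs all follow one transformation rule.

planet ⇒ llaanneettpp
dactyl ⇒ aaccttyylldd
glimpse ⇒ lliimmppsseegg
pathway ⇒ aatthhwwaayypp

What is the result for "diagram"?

iiaaggrraammdd

Looking at the pairs, the operation is to double every character, then move the first 2 characters to the end (rotate left by 2).
Starting from "diagram": after the first operation, "ddiiaaggrraamm"; after the second, "iiaaggrraammdd".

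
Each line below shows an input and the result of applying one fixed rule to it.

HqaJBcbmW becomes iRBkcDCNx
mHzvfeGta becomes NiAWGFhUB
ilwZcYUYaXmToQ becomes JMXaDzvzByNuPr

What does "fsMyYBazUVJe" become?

GTnZzcBAvwkF

Each output is the input with this applied: shift every letter 1 place forward in the alphabet (wrapping around), then flip the case of every letter.
On "fsMyYBazUVJe": the first step gives "gtNzZCbaVWKf", and the second then gives "GTnZzcBAvwkF".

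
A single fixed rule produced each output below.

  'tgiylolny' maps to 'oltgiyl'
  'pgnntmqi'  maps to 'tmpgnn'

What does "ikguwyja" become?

wyikgu

The rule is to delete the last 2 characters, then move the last 2 characters to the front (rotate right by 2).
On "ikguwyja": the first step gives "ikguwy", and the second then gives "wyikgu".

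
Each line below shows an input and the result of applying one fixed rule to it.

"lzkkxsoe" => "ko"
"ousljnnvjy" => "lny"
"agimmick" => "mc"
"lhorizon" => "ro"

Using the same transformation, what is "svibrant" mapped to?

bn

Looking at the pairs, the operation is to delete the first character, then keep one character in every 3, starting at position 3 (positions 3rd, 6th, 9th, ...).
Doing the same to "svibrant": "bn".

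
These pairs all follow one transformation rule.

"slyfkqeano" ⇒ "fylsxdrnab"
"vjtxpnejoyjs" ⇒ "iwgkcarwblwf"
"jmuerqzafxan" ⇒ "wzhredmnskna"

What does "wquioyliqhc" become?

jdhvblyvdup

Looking at the pairs, the operation is to shift every letter 13 places forward in the alphabet (wrapping around) — i.e. ROT13.
Doing the same to "wquioyliqhc": "jdhvblyvdup".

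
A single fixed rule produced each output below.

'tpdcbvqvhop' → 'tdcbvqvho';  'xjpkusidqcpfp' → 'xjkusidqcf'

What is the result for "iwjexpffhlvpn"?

Rule — remove every "p".
Doing the same to "iwjexpffhlvpn": "iwjexffhlvn".

iwjexffhlvn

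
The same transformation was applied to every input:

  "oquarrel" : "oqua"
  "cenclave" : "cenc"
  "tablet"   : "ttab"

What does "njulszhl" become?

njul

What's happening: swap the front and back halves of the string, then keep only the last 4 characters.
On "njulszhl": the first step gives "szhlnjul", and the second then gives "njul".
(Check on "tablet": → "lettab" → "ttab" ✓)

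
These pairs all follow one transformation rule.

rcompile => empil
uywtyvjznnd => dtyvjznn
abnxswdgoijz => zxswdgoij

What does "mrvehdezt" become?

The rule is to delete the first 3 characters, then move the last character to the front.
"mrvehdezt" → "ehdezt" → "tehdez".

tehdez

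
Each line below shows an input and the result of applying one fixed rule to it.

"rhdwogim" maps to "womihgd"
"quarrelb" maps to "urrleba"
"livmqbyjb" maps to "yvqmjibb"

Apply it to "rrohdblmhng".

The transformation: delete the first character, then sort the characters into reverse alphabetical order.
For "rrohdblmhng", step one produces "rohdblmhng"; step two turns that into "ronmlhhgdb".
(Check on "rhdwogim": → "hdwogim" → "womihgd" ✓)

ronmlhhgdb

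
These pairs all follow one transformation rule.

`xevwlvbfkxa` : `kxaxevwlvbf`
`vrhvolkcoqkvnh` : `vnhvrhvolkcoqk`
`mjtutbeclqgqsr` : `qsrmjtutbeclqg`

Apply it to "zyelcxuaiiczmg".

zmgzyelcxuaiic

The transformation: move the last 3 characters to the front (rotate right by 3).
Applying that to "zyelcxuaiiczmg" gives "zmgzyelcxuaiic".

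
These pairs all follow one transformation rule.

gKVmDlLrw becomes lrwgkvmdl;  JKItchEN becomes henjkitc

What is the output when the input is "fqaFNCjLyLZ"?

ylzfqafncjl

What's happening: move the last 3 characters to the front (rotate right by 3), then convert every letter to lowercase.
"fqaFNCjLyLZ" → "yLZfqaFNCjL" → "ylzfqafncjl".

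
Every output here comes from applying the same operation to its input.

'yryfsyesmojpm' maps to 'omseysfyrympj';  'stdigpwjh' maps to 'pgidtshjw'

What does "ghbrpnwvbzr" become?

What's happening: move the last 3 characters to the front (rotate right by 3), then reverse the string.
Applying both steps to "ghbrpnwvbzr": "bzrghbrpnwv", then "vwnprbhgrzb".

vwnprbhgrzb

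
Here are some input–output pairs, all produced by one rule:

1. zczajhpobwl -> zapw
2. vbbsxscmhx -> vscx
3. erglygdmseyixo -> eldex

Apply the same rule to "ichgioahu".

The pattern: keep one character in every 3, starting at position 1 (positions 1st, 4th, 7th, ...).
Doing the same to "ichgioahu": "iga".

iga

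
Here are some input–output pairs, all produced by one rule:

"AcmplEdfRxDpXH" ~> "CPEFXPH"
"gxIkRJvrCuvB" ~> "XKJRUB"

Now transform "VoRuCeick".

The pattern: keep every other character starting from the second (positions 2nd, 4th, 6th, ...), then convert every letter to uppercase.
For "VoRuCeick" the result is "OUEC".

OUEC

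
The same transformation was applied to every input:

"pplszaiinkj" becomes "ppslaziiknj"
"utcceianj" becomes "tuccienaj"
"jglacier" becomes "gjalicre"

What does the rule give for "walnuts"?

awnltus

The rule is to swap each adjacent pair of characters (1↔2, 3↔4, ...).
Applying that to "walnuts" gives "awnltus".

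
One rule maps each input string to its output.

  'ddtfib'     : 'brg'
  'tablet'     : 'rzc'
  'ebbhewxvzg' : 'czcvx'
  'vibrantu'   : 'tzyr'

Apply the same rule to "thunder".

rsbp

Looking at the pairs, the operation is to keep every other character starting from the first (positions 1st, 3rd, 5th, ...), then shift every letter 2 places backward in the alphabet (wrapping around).
Starting from "thunder": after the first operation, "tudr"; after the second, "rsbp".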